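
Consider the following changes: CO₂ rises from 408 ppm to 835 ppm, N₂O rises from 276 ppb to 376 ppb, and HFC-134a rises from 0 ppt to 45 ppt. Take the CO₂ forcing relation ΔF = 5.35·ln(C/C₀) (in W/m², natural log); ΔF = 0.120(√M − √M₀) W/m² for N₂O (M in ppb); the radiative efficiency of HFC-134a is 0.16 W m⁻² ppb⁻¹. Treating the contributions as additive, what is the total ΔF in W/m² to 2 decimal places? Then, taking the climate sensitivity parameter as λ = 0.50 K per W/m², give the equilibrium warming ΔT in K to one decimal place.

CO₂: 5.35 × ln(835/408) = 5.35 × ln(2.04657) = 5.35 × 0.71617 = 3.8315 W/m².
N₂O: 0.120 × (√376 − √276) = 0.120 × (19.3907 − 16.6132) = 0.120 × 2.7775 = 0.3333 W/m².
HFC-134a: Δ = 45 − 0 = 45 ppt = 0.045 ppb; ΔF = 0.16 × 0.045 = 0.0072 W/m².
Total ΔF = 3.8315 + 0.3333 + 0.0072 = 4.1720 W/m².
ΔT = λ ΔF = 0.50 × 4.17 = 2.0850 K.

ΔF = 4.17 W/m²; ΔT = 2.1 K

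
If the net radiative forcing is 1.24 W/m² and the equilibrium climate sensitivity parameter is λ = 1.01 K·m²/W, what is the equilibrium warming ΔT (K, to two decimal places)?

ΔT = λ ΔF = 1.01 × 1.24 = 1.2524 K.

ΔT = 1.25 K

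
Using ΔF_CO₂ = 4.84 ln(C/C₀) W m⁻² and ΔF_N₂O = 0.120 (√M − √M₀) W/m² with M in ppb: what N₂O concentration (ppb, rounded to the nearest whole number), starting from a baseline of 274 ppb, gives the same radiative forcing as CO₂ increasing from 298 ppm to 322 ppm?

M ≈ 387 ppb

CO₂ forcing: 4.84 × ln(322/298) = 4.84 × 0.077458 = 0.37490 W/m².
Set 0.120(√M − √274) = 0.37490: √M = 0.37490/0.120 + √274 = 3.1242 + 16.5529 = 19.6771.
M = (19.6771)² = 387.19 ppb.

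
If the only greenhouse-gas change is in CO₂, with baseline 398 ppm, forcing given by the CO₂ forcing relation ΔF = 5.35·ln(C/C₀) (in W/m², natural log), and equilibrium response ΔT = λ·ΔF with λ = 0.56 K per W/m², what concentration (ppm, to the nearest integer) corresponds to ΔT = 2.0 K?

C ≈ 776 ppm

Required forcing: ΔF = ΔT/λ = 2.0/0.56 = 3.5714 W/m².
Then ln(C/398) = ΔF/5.35 = 3.5714/5.35 = 0.66755.
So C = 398 × e^0.66755 = 398 × 1.94946 = 775.89 ppm.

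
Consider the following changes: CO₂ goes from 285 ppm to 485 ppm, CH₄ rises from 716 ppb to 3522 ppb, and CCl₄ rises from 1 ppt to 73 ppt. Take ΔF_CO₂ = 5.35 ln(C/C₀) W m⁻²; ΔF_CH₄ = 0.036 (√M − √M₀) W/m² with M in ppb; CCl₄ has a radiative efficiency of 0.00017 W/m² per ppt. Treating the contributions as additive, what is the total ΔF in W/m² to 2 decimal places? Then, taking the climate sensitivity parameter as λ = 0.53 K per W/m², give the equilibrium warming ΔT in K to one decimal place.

CO₂: 5.35 × ln(485/285) = 5.35 × ln(1.70175) = 5.35 × 0.53166 = 2.8444 W/m².
CH₄: 0.036 × (√3522 − √716) = 0.036 × (59.3464 − 26.7582) = 0.036 × 32.5882 = 1.1732 W/m².
CCl₄: ΔF = 0.00017 × (73 − 1) = 0.00017 × 72 = 0.0122 W/m².
Total ΔF = 2.8444 + 1.1732 + 0.0122 = 4.0298 W/m².
ΔT = λ ΔF = 0.53 × 4.03 = 2.1359 K.

ΔF = 4.03 W/m²; ΔT = 2.1 K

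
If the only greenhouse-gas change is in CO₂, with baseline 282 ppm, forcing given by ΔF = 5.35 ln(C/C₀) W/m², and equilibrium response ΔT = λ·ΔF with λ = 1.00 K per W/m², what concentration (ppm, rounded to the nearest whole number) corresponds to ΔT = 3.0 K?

Required forcing: ΔF = ΔT/λ = 3.0/1.00 = 3.0000 W/m².
Then ln(C/282) = ΔF/5.35 = 3.0000/5.35 = 0.56075.
So C = 282 × e^0.56075 = 282 × 1.75199 = 494.06 ppm.

C ≈ 494 ppm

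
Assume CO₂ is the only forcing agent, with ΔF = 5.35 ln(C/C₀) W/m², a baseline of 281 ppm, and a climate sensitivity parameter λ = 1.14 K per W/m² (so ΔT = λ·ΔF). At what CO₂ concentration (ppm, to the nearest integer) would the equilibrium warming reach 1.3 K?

Required forcing: ΔF = ΔT/λ = 1.3/1.14 = 1.1404 W/m².
Then ln(C/281) = ΔF/5.35 = 1.1404/5.35 = 0.21316.
So C = 281 × e^0.21316 = 281 × 1.23758 = 347.76 ppm.

C ≈ 348 ppm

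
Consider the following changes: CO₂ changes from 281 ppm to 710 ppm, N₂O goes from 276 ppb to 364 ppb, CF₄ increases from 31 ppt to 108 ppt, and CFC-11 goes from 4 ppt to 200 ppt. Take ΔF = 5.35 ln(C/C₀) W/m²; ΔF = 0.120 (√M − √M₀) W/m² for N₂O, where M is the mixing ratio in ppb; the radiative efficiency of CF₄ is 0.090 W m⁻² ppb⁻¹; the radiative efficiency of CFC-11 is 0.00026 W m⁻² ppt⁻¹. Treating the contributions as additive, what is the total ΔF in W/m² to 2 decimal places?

CO₂: 5.35 × ln(710/281) = 5.35 × ln(2.52669) = 5.35 × 0.92691 = 4.9590 W/m².
N₂O: 0.120 × (√364 − √276) = 0.120 × (19.0788 − 16.6132) = 0.120 × 2.4656 = 0.2959 W/m².
CF₄: Δ = 108 − 31 = 77 ppt = 0.077 ppb; ΔF = 0.090 × 0.077 = 0.0069 W/m².
CFC-11: ΔF = 0.00026 × (200 − 4) = 0.00026 × 196 = 0.0510 W/m².
Total ΔF = 4.9590 + 0.2959 + 0.0069 + 0.0510 = 5.3128 W/m².

ΔF = 5.31 W/m²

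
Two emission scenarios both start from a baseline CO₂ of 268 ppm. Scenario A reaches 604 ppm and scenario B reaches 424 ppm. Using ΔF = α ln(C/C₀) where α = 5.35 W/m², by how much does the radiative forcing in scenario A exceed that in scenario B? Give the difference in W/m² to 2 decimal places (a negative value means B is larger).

ΔF_A − ΔF_B = 1.89 W/m²

ΔF_A = 5.35 ln(604/268) = 5.35 × 0.81259 = 4.3474 W/m².
ΔF_B = 5.35 ln(424/268) = 5.35 × 0.45875 = 2.4543 W/m².
Difference: 4.3474 − 2.4543 = 1.8931 W/m².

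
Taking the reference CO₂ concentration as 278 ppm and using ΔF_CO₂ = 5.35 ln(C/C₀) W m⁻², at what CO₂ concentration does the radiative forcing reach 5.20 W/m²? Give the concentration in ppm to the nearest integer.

C ≈ 735 ppm

Set 5.35 ln(C/278) = 5.20, so ln(C/278) = 5.20/5.35 = 0.97196.
Then C/278 = e^0.97196 = 2.64312, giving C = 278 × 2.64312 = 734.79 ppm.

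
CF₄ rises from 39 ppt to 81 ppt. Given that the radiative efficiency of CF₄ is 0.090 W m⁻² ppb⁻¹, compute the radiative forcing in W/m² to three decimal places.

CF₄: Δ = 81 − 39 = 42 ppt = 0.042 ppb; ΔF = 0.090 × 0.042 = 0.0038 W/m².

ΔF = 0.004 W/m²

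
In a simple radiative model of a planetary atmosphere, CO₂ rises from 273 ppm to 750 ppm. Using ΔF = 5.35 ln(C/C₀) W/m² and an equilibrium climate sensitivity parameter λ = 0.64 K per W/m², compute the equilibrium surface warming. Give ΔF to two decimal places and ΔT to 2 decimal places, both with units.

CO₂: 5.35 × ln(750/273) = 5.35 × ln(2.74725) = 5.35 × 1.01060 = 5.4067 W/m².
ΔT = λ ΔF = 0.64 × 5.41 = 3.4624 K.

ΔF = 5.41 W/m²; ΔT = 3.46 K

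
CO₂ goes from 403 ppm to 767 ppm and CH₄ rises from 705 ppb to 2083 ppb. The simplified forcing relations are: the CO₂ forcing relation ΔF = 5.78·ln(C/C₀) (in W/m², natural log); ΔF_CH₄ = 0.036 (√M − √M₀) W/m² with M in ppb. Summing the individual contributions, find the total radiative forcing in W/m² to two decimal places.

ΔF = 4.41 W/m²

CO₂: 5.78 × ln(767/403) = 5.78 × ln(1.90323) = 5.78 × 0.64355 = 3.7197 W/m².
CH₄: 0.036 × (√2083 − √705) = 0.036 × (45.6399 − 26.5518) = 0.036 × 19.0881 = 0.6872 W/m².
Total ΔF = 3.7197 + 0.6872 = 4.4069 W/m².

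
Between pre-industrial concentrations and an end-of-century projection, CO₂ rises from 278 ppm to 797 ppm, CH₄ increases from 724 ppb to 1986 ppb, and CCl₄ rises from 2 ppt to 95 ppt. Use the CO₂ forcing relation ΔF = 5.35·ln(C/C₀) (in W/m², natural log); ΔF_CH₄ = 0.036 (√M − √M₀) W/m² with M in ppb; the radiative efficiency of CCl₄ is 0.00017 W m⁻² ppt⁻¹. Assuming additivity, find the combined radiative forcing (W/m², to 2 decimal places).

ΔF = 6.29 W/m²

CO₂: 5.35 × ln(797/278) = 5.35 × ln(2.86691) = 5.35 × 1.05323 = 5.6348 W/m².
CH₄: 0.036 × (√1986 − √724) = 0.036 × (44.5646 − 26.9072) = 0.036 × 17.6574 = 0.6357 W/m².
CCl₄: ΔF = 0.00017 × (95 − 2) = 0.00017 × 93 = 0.0158 W/m².
Total ΔF = 5.6348 + 0.6357 + 0.0158 = 6.2863 W/m².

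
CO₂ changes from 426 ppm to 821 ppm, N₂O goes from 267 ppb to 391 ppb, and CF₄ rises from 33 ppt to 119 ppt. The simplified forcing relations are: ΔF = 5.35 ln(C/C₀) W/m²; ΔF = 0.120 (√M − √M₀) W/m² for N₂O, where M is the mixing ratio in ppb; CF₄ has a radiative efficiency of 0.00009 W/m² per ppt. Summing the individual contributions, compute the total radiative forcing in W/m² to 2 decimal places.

ΔF = 3.93 W/m²

CO₂: 5.35 × ln(821/426) = 5.35 × ln(1.92723) = 5.35 × 0.65608 = 3.5100 W/m².
N₂O: 0.120 × (√391 − √267) = 0.120 × (19.7737 − 16.3401) = 0.120 × 3.4336 = 0.4120 W/m².
CF₄: ΔF = 0.00009 × (119 − 33) = 0.00009 × 86 = 0.0077 W/m².
Total ΔF = 3.5100 + 0.4120 + 0.0077 = 3.9297 W/m².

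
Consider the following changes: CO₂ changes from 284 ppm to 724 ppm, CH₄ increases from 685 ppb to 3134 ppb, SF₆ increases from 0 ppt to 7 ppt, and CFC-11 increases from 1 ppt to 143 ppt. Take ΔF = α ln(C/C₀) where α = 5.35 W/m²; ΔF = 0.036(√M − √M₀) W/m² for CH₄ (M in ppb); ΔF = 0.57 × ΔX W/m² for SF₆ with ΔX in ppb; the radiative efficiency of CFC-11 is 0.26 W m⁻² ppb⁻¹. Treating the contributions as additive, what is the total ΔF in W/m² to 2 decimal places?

ΔF = 6.12 W/m²

CO₂: 5.35 × ln(724/284) = 5.35 × ln(2.54930) = 5.35 × 0.93582 = 5.0066 W/m².
CH₄: 0.036 × (√3134 − √685) = 0.036 × (55.9821 − 26.1725) = 0.036 × 29.8096 = 1.0731 W/m².
SF₆: Δ = 7 − 0 = 7 ppt = 0.007 ppb; ΔF = 0.57 × 0.007 = 0.0040 W/m².
CFC-11: Δ = 143 − 1 = 142 ppt = 0.142 ppb; ΔF = 0.26 × 0.142 = 0.0369 W/m².
Total ΔF = 5.0066 + 1.0731 + 0.0040 + 0.0369 = 6.1206 W/m².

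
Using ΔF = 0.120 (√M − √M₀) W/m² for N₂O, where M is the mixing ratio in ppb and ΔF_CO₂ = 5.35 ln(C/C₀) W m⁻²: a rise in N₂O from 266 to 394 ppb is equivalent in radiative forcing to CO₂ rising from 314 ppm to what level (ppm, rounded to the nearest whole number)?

C ≈ 340 ppm

N₂O forcing: 0.120 × (√394 − √266) = 0.120 × (19.8494 − 16.3095) = 0.120 × 3.5399 = 0.42479 W/m².
Set 5.35 ln(C/314) = 0.42479: ln(C/314) = 0.42479/5.35 = 0.07940, so C = 314 × e^0.07940 = 314 × 1.08264 = 339.95 ppm.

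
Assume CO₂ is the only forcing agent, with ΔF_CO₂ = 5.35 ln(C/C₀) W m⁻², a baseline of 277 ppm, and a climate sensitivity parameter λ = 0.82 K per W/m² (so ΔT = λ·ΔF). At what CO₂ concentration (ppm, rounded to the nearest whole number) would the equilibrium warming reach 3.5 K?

Required forcing: ΔF = ΔT/λ = 3.5/0.82 = 4.2683 W/m².
Then ln(C/277) = ΔF/5.35 = 4.2683/5.35 = 0.79781.
So C = 277 × e^0.79781 = 277 × 2.22067 = 615.13 ppm.

C ≈ 615 ppm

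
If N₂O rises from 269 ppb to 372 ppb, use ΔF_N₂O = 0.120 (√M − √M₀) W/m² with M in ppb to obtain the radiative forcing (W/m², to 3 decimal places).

ΔF = 0.346 W/m²

N₂O: 0.120 × (√372 − √269) = 0.120 × (19.2873 − 16.4012) = 0.120 × 2.8861 = 0.3463 W/m².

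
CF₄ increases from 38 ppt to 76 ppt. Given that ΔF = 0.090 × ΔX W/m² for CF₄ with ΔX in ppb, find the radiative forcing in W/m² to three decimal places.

ΔF = 0.003 W/m²

CF₄: Δ = 76 − 38 = 38 ppt = 0.038 ppb; ΔF = 0.090 × 0.038 = 0.0034 W/m².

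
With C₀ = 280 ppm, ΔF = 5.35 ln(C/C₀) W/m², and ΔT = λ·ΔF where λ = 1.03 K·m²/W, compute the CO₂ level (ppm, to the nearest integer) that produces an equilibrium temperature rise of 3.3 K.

Required forcing: ΔF = ΔT/λ = 3.3/1.03 = 3.2039 W/m².
Then ln(C/280) = ΔF/5.35 = 3.2039/5.35 = 0.59886.
So C = 280 × e^0.59886 = 280 × 1.82004 = 509.61 ppm.

C ≈ 510 ppm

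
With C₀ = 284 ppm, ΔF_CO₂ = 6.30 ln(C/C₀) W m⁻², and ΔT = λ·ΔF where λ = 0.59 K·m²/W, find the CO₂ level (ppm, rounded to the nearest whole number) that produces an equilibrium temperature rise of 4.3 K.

C ≈ 903 ppm

Required forcing: ΔF = ΔT/λ = 4.3/0.59 = 7.2881 W/m².
Then ln(C/284) = ΔF/6.30 = 7.2881/6.30 = 1.15684.
So C = 284 × e^1.15684 = 284 × 3.17987 = 903.08 ppm.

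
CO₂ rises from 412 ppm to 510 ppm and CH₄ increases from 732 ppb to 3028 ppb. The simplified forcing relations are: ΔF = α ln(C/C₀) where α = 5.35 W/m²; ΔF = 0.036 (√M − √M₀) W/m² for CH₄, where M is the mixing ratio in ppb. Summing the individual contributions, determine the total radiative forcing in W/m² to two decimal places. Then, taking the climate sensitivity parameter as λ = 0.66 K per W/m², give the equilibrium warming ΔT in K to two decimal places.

CO₂: 5.35 × ln(510/412) = 5.35 × ln(1.23786) = 5.35 × 0.21338 = 1.1416 W/m².
CH₄: 0.036 × (√3028 − √732) = 0.036 × (55.0273 − 27.0555) = 0.036 × 27.9718 = 1.0070 W/m².
Total ΔF = 1.1416 + 1.0070 = 2.1486 W/m².
ΔT = λ ΔF = 0.66 × 2.15 = 1.4190 K.

ΔF = 2.15 W/m²; ΔT = 1.42 K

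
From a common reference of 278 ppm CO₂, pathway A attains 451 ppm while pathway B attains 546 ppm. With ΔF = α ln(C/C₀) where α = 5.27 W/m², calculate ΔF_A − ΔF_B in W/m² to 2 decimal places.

ΔF_A = 5.27 ln(451/278) = 5.27 × 0.48385 = 2.5499 W/m².
ΔF_B = 5.27 ln(546/278) = 5.27 × 0.67500 = 3.5573 W/m².
Difference: 2.5499 − 3.5573 = -1.0074 W/m².

ΔF_A − ΔF_B = -1.01 W/m²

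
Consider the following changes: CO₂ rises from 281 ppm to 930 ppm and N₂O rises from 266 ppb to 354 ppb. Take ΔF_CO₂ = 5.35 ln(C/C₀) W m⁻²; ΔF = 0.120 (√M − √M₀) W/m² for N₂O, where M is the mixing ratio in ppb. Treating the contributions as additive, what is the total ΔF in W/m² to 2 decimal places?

CO₂: 5.35 × ln(930/281) = 5.35 × ln(3.30961) = 5.35 × 1.19683 = 6.4030 W/m².
N₂O: 0.120 × (√354 − √266) = 0.120 × (18.8149 − 16.3095) = 0.120 × 2.5054 = 0.3006 W/m².
Total ΔF = 6.4030 + 0.3006 = 6.7036 W/m².

ΔF = 6.70 W/m²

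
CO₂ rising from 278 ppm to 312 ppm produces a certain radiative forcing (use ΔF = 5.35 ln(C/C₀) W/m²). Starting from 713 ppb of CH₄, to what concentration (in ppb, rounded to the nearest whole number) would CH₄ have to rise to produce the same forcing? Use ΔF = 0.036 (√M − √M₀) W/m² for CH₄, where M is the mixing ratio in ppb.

CO₂ forcing: 5.35 × ln(312/278) = 5.35 × 0.115382 = 0.61729 W/m².
Set 0.036(√M − √713) = 0.61729: √M = 0.61729/0.036 + √713 = 17.1469 + 26.7021 = 43.8490.
M = (43.8490)² = 1922.73 ppb.

M ≈ 1923 ppb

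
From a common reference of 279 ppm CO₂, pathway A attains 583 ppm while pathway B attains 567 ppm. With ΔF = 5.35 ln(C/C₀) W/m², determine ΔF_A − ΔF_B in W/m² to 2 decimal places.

ΔF_A − ΔF_B = 0.15 W/m²

ΔF_A = 5.35 ln(583/279) = 5.35 × 0.73698 = 3.9428 W/m².
ΔF_B = 5.35 ln(567/279) = 5.35 × 0.70915 = 3.7940 W/m².
Difference: 3.9428 − 3.7940 = 0.1488 W/m².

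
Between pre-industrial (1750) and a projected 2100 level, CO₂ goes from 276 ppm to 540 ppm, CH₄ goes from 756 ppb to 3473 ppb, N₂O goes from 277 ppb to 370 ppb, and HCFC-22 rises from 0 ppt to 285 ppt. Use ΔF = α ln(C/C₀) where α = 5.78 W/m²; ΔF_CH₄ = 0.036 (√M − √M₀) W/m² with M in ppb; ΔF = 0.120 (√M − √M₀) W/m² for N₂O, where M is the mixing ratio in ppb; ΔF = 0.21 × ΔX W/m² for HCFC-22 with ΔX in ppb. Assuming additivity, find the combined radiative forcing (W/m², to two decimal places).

ΔF = 5.38 W/m²

CO₂: 5.78 × ln(540/276) = 5.78 × ln(1.95652) = 5.78 × 0.67117 = 3.8794 W/m².
CH₄: 0.036 × (√3473 − √756) = 0.036 × (58.9322 − 27.4955) = 0.036 × 31.4367 = 1.1317 W/m².
N₂O: 0.120 × (√370 − √277) = 0.120 × (19.2354 − 16.6433) = 0.120 × 2.5921 = 0.3111 W/m².
HCFC-22: Δ = 285 − 0 = 285 ppt = 0.285 ppb; ΔF = 0.21 × 0.285 = 0.0599 W/m².
Total ΔF = 3.8794 + 1.1317 + 0.3111 + 0.0599 = 5.3821 W/m².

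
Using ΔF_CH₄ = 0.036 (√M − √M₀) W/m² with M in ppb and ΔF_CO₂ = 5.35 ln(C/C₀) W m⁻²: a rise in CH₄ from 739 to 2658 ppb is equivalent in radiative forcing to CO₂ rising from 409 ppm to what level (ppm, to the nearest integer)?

C ≈ 482 ppm

CH₄ forcing: 0.036 × (√2658 − √739) = 0.036 × (51.5558 − 27.1846) = 0.036 × 24.3712 = 0.87736 W/m².
Set 5.35 ln(C/409) = 0.87736: ln(C/409) = 0.87736/5.35 = 0.16399, so C = 409 × e^0.16399 = 409 × 1.17820 = 481.88 ppm.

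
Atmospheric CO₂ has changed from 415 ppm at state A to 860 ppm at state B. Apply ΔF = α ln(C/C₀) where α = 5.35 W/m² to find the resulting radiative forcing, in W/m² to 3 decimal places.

ΔF = 3.898 W/m²

CO₂ absorption bands are partially saturated, so forcing scales with the logarithm of the concentration ratio.
CO₂: 5.35 × ln(860/415) = 5.35 × ln(2.07229) = 5.35 × 0.72865 = 3.8983 W/m².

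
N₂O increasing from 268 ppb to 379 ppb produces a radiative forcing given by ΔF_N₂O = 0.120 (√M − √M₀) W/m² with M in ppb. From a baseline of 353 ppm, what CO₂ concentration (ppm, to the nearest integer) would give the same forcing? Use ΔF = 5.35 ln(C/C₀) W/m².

N₂O forcing: 0.120 × (√379 − √268) = 0.120 × (19.4679 − 16.3707) = 0.120 × 3.0972 = 0.37166 W/m².
Set 5.35 ln(C/353) = 0.37166: ln(C/353) = 0.37166/5.35 = 0.06947, so C = 353 × e^0.06947 = 353 × 1.07194 = 378.39 ppm.

C ≈ 378 ppm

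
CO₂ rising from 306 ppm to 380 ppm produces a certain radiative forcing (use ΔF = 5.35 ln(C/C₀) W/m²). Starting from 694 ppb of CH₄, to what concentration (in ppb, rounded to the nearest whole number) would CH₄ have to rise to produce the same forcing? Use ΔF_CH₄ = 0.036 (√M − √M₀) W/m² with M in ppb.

CO₂ forcing: 5.35 × ln(380/306) = 5.35 × 0.216586 = 1.15874 W/m².
Set 0.036(√M − √694) = 1.15874: √M = 1.15874/0.036 + √694 = 32.1872 + 26.3439 = 58.5311.
M = (58.5311)² = 3425.89 ppb.

M ≈ 3426 ppb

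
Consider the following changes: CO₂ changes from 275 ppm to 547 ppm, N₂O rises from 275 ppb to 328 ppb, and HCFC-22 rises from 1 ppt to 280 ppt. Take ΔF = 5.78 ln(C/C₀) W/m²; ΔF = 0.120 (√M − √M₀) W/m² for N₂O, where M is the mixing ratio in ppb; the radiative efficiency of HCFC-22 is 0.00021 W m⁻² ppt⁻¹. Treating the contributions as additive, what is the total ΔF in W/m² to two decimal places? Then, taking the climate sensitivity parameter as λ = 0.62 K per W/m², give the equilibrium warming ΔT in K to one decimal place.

ΔF = 4.22 W/m²; ΔT = 2.6 K

CO₂: 5.78 × ln(547/275) = 5.78 × ln(1.98909) = 5.78 × 0.68768 = 3.9748 W/m².
N₂O: 0.120 × (√328 − √275) = 0.120 × (18.1108 − 16.5831) = 0.120 × 1.5277 = 0.1833 W/m².
HCFC-22: ΔF = 0.00021 × (280 − 1) = 0.00021 × 279 = 0.0586 W/m².
Total ΔF = 3.9748 + 0.1833 + 0.0586 = 4.2167 W/m².
ΔT = λ ΔF = 0.62 × 4.22 = 2.6164 K.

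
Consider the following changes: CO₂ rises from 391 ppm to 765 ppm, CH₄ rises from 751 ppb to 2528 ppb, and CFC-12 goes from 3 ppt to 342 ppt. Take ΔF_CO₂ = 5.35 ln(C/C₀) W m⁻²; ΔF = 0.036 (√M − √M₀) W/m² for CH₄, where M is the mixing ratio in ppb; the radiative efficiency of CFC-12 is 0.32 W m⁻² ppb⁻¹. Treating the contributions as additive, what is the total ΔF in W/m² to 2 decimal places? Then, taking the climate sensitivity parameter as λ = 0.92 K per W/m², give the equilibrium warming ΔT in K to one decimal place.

CO₂: 5.35 × ln(765/391) = 5.35 × ln(1.95652) = 5.35 × 0.67117 = 3.5908 W/m².
CH₄: 0.036 × (√2528 − √751) = 0.036 × (50.2792 − 27.4044) = 0.036 × 22.8748 = 0.8235 W/m².
CFC-12: Δ = 342 − 3 = 339 ppt = 0.339 ppb; ΔF = 0.32 × 0.339 = 0.1085 W/m².
Total ΔF = 3.5908 + 0.8235 + 0.1085 = 4.5228 W/m².
ΔT = λ ΔF = 0.92 × 4.52 = 4.1584 K.

ΔF = 4.52 W/m²; ΔT = 4.2 K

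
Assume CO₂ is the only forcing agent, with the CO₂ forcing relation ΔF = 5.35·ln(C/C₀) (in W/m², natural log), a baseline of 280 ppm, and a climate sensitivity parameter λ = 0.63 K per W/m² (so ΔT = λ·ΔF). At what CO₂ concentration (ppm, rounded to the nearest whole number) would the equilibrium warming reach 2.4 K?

C ≈ 571 ppm

Required forcing: ΔF = ΔT/λ = 2.4/0.63 = 3.8095 W/m².
Then ln(C/280) = ΔF/5.35 = 3.8095/5.35 = 0.71206.
So C = 280 × e^0.71206 = 280 × 2.03819 = 570.69 ppm.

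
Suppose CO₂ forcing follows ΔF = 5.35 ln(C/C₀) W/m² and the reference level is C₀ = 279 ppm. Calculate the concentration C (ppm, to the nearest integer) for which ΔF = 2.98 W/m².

Set 5.35 ln(C/279) = 2.98, so ln(C/279) = 2.98/5.35 = 0.55701.
Then C/279 = e^0.55701 = 1.74545, giving C = 279 × 1.74545 = 486.98 ppm.

C ≈ 487 ppm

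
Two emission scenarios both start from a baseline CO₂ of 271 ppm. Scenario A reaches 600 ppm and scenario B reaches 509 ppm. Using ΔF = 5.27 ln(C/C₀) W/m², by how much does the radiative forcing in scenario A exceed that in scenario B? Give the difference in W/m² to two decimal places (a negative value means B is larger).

ΔF_A − ΔF_B = 0.87 W/m²

ΔF_A = 5.27 ln(600/271) = 5.27 × 0.79481 = 4.1886 W/m².
ΔF_B = 5.27 ln(509/271) = 5.27 × 0.63033 = 3.3218 W/m².
Difference: 4.1886 − 3.3218 = 0.8668 W/m².
(Equivalently, ΔF_A − ΔF_B = 5.27 ln(600/509) = 5.27 × 0.16448 = 0.8668 W/m².)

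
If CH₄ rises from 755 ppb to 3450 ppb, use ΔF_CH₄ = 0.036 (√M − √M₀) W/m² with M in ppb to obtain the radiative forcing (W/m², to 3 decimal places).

CH₄: 0.036 × (√3450 − √755) = 0.036 × (58.7367 − 27.4773) = 0.036 × 31.2594 = 1.1253 W/m².

ΔF = 1.125 W/m²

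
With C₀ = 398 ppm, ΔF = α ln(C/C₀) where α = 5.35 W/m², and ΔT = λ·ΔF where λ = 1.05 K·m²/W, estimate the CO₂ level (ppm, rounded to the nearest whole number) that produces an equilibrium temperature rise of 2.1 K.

C ≈ 578 ppm

Required forcing: ΔF = ΔT/λ = 2.1/1.05 = 2.0000 W/m².
Then ln(C/398) = ΔF/5.35 = 2.0000/5.35 = 0.37383.
So C = 398 × e^0.37383 = 398 × 1.45329 = 578.41 ppm.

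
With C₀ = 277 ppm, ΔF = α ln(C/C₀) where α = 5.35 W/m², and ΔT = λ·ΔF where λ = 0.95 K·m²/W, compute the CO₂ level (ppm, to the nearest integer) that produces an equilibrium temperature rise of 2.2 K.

Required forcing: ΔF = ΔT/λ = 2.2/0.95 = 2.3158 W/m².
Then ln(C/277) = ΔF/5.35 = 2.3158/5.35 = 0.43286.
So C = 277 × e^0.43286 = 277 × 1.54166 = 427.04 ppm.

C ≈ 427 ppm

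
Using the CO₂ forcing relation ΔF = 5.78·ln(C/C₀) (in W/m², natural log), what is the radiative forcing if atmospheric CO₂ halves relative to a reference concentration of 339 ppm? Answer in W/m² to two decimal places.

ΔF = -4.01 W/m²

Because the forcing depends only on the ratio C/C₀, the initial concentration does not enter.
ΔF = 5.78 × ln(0.5) = 5.78 × -0.69315 = -4.0064 W/m².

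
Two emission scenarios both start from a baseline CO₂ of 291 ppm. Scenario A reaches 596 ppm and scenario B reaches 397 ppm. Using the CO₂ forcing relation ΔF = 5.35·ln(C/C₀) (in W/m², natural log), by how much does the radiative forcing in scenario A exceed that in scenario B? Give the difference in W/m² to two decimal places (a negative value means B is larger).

ΔF_A − ΔF_B = 2.17 W/m²

ΔF_A = 5.35 ln(596/291) = 5.35 × 0.71692 = 3.8355 W/m².
ΔF_B = 5.35 ln(397/291) = 5.35 × 0.31061 = 1.6618 W/m².
Difference: 3.8355 − 1.6618 = 2.1737 W/m².
(Equivalently, ΔF_A − ΔF_B = 5.35 ln(596/397) = 5.35 × 0.40630 = 2.1737 W/m².)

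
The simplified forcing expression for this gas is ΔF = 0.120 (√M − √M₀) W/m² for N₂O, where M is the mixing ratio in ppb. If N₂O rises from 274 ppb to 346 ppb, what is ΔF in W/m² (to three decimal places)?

ΔF = 0.246 W/m²

N₂O: 0.120 × (√346 − √274) = 0.120 × (18.6011 − 16.5529) = 0.120 × 2.0482 = 0.2458 W/m².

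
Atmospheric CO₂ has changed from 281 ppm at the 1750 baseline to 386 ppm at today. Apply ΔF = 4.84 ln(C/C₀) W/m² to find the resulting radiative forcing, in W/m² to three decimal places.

CO₂ absorption bands are partially saturated, so forcing scales with the logarithm of the concentration ratio.
CO₂: 4.84 × ln(386/281) = 4.84 × ln(1.37367) = 4.84 × 0.31749 = 1.5367 W/m².

ΔF = 1.537 W/m²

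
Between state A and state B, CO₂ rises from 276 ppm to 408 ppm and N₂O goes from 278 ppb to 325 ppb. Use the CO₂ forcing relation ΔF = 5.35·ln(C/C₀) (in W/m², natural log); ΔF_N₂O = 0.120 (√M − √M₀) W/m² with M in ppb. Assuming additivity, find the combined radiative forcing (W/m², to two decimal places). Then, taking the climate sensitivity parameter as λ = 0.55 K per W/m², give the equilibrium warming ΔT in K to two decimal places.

ΔF = 2.25 W/m²; ΔT = 1.24 K

CO₂: 5.35 × ln(408/276) = 5.35 × ln(1.47826) = 5.35 × 0.39087 = 2.0912 W/m².
N₂O: 0.120 × (√325 − √278) = 0.120 × (18.0278 − 16.6733) = 0.120 × 1.3545 = 0.1625 W/m².
Total ΔF = 2.0912 + 0.1625 = 2.2537 W/m².
ΔT = λ ΔF = 0.55 × 2.25 = 1.2375 K.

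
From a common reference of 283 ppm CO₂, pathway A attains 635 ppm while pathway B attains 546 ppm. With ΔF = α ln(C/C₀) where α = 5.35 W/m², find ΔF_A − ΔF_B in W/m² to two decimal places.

ΔF_A = 5.35 ln(635/283) = 5.35 × 0.80818 = 4.3238 W/m².
ΔF_B = 5.35 ln(546/283) = 5.35 × 0.65717 = 3.5159 W/m².
Difference: 4.3238 − 3.5159 = 0.8079 W/m².

ΔF_A − ΔF_B = 0.81 W/m²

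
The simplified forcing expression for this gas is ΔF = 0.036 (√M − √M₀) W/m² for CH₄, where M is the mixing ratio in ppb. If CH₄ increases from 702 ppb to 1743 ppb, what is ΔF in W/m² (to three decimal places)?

ΔF = 0.549 W/m²

CH₄: 0.036 × (√1743 − √702) = 0.036 × (41.7493 − 26.4953) = 0.036 × 15.2540 = 0.5491 W/m².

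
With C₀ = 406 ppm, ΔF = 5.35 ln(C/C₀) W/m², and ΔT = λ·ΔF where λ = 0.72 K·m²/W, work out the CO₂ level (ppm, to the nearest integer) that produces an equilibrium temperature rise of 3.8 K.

Required forcing: ΔF = ΔT/λ = 3.8/0.72 = 5.2778 W/m².
Then ln(C/406) = ΔF/5.35 = 5.2778/5.35 = 0.98650.
So C = 406 × e^0.98650 = 406 × 2.68183 = 1088.82 ppm.

C ≈ 1089 ppm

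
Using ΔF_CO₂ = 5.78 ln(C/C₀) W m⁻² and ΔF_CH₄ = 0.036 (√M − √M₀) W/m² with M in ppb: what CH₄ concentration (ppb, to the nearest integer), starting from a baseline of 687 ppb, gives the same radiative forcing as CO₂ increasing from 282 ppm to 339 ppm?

M ≈ 3110 ppb

CO₂ forcing: 5.78 × ln(339/282) = 5.78 × 0.184093 = 1.06406 W/m².
Set 0.036(√M − √687) = 1.06406: √M = 1.06406/0.036 + √687 = 29.5572 + 26.2107 = 55.7679.
M = (55.7679)² = 3110.06 ppb.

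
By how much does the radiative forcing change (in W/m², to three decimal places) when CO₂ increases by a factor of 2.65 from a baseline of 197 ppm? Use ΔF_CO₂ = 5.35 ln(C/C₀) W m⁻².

ΔF = 5.214 W/m²

Because the forcing depends only on the ratio C/C₀, the initial concentration does not enter.
ΔF = 5.35 × ln(2.65) = 5.35 × 0.97456 = 5.2139 W/m².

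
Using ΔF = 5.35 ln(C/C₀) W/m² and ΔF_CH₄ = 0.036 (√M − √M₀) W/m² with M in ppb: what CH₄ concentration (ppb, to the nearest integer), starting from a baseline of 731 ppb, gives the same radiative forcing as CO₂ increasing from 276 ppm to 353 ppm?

M ≈ 4046 ppb

CO₂ forcing: 5.35 × ln(353/276) = 5.35 × 0.246067 = 1.31646 W/m².
Set 0.036(√M − √731) = 1.31646: √M = 1.31646/0.036 + √731 = 36.5683 + 27.0370 = 63.6053.
M = (63.6053)² = 4045.63 ppb.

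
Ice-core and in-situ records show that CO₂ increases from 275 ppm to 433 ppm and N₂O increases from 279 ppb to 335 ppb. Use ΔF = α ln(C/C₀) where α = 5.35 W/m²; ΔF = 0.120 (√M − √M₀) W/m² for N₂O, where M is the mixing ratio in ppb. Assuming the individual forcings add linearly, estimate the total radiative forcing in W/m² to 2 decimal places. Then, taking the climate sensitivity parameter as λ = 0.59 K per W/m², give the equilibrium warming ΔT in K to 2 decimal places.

CO₂: 5.35 × ln(433/275) = 5.35 × ln(1.57455) = 5.35 × 0.45397 = 2.4287 W/m².
N₂O: 0.120 × (√335 − √279) = 0.120 × (18.3030 − 16.7033) = 0.120 × 1.5997 = 0.1920 W/m².
Total ΔF = 2.4287 + 0.1920 = 2.6207 W/m².
ΔT = λ ΔF = 0.59 × 2.62 = 1.5458 K.

ΔF = 2.62 W/m²; ΔT = 1.55 K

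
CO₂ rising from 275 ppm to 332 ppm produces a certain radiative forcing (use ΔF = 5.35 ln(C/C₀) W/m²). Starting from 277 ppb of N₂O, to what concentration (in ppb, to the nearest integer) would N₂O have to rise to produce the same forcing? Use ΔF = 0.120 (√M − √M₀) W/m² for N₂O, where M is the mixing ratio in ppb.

M ≈ 627 ppb

CO₂ forcing: 5.35 × ln(332/275) = 5.35 × 0.188364 = 1.00775 W/m².
Set 0.120(√M − √277) = 1.00775: √M = 1.00775/0.120 + √277 = 8.3979 + 16.6433 = 25.0412.
M = (25.0412)² = 627.06 ppb.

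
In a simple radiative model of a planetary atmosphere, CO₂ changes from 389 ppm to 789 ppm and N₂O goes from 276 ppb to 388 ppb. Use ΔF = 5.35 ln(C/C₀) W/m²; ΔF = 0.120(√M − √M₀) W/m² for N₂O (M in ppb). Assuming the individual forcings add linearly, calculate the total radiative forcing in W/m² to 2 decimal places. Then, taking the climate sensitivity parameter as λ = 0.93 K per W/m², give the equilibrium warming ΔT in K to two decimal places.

ΔF = 4.15 W/m²; ΔT = 3.86 K

CO₂: 5.35 × ln(789/389) = 5.35 × ln(2.02828) = 5.35 × 0.70719 = 3.7835 W/m².
N₂O: 0.120 × (√388 − √276) = 0.120 × (19.6977 − 16.6132) = 0.120 × 3.0845 = 0.3701 W/m².
Total ΔF = 3.7835 + 0.3701 = 4.1536 W/m².
ΔT = λ ΔF = 0.93 × 4.15 = 3.8595 K.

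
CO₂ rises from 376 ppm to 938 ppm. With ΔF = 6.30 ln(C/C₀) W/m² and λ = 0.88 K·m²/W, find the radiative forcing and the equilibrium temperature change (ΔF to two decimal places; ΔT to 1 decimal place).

ΔF = 5.76 W/m²; ΔT = 5.1 K

CO₂: 6.30 × ln(938/376) = 6.30 × ln(2.49468) = 6.30 × 0.91416 = 5.7592 W/m².
ΔT = λ ΔF = 0.88 × 5.76 = 5.0688 K.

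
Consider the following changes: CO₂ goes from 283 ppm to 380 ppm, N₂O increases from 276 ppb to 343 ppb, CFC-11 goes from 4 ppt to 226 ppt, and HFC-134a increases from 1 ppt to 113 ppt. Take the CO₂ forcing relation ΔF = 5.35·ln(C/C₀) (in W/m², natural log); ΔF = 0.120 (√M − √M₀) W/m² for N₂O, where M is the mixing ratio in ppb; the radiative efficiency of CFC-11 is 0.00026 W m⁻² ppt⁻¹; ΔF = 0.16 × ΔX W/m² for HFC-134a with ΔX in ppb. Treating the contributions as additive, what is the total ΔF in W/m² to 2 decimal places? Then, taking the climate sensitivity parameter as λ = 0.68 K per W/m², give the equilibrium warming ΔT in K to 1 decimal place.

ΔF = 1.88 W/m²; ΔT = 1.3 K

CO₂: 5.35 × ln(380/283) = 5.35 × ln(1.34276) = 5.35 × 0.29473 = 1.5768 W/m².
N₂O: 0.120 × (√343 − √276) = 0.120 × (18.5203 − 16.6132) = 0.120 × 1.9071 = 0.2289 W/m².
CFC-11: ΔF = 0.00026 × (226 − 4) = 0.00026 × 222 = 0.0577 W/m².
HFC-134a: Δ = 113 − 1 = 112 ppt = 0.112 ppb; ΔF = 0.16 × 0.112 = 0.0179 W/m².
Total ΔF = 1.5768 + 0.2289 + 0.0577 + 0.0179 = 1.8813 W/m².
ΔT = λ ΔF = 0.68 × 1.88 = 1.2784 K.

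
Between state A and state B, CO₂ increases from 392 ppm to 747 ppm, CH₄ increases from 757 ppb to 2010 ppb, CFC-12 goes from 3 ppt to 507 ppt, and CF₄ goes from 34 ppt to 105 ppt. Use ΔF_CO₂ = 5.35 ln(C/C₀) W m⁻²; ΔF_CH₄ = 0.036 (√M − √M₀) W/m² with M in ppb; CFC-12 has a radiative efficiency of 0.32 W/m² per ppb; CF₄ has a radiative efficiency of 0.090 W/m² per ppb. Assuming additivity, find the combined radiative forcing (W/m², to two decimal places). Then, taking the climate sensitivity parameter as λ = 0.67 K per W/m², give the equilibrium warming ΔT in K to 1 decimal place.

CO₂: 5.35 × ln(747/392) = 5.35 × ln(1.90561) = 5.35 × 0.64480 = 3.4497 W/m².
CH₄: 0.036 × (√2010 − √757) = 0.036 × (44.8330 − 27.5136) = 0.036 × 17.3194 = 0.6235 W/m².
CFC-12: Δ = 507 − 3 = 504 ppt = 0.504 ppb; ΔF = 0.32 × 0.504 = 0.1613 W/m².
CF₄: Δ = 105 − 34 = 71 ppt = 0.071 ppb; ΔF = 0.090 × 0.071 = 0.0064 W/m².
Total ΔF = 3.4497 + 0.6235 + 0.1613 + 0.0064 = 4.2409 W/m².
ΔT = λ ΔF = 0.67 × 4.24 = 2.8408 K.

ΔF = 4.24 W/m²; ΔT = 2.8 K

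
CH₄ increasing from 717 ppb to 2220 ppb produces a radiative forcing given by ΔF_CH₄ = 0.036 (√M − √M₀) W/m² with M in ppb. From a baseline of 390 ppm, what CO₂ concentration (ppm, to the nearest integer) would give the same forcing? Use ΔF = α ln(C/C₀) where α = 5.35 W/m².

C ≈ 447 ppm

CH₄ forcing: 0.036 × (√2220 − √717) = 0.036 × (47.1169 − 26.7769) = 0.036 × 20.3400 = 0.73224 W/m².
Set 5.35 ln(C/390) = 0.73224: ln(C/390) = 0.73224/5.35 = 0.13687, so C = 390 × e^0.13687 = 390 × 1.14668 = 447.21 ppm.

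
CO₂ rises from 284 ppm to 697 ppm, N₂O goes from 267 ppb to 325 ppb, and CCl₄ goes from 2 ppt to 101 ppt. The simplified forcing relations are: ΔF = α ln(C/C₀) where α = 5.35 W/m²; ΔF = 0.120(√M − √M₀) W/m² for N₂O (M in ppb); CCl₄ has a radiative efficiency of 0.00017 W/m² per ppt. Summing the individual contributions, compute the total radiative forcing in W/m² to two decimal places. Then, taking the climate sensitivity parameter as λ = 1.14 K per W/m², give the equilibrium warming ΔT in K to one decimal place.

ΔF = 5.02 W/m²; ΔT = 5.7 K

CO₂: 5.35 × ln(697/284) = 5.35 × ln(2.45423) = 5.35 × 0.89781 = 4.8033 W/m².
N₂O: 0.120 × (√325 − √267) = 0.120 × (18.0278 − 16.3401) = 0.120 × 1.6877 = 0.2025 W/m².
CCl₄: ΔF = 0.00017 × (101 − 2) = 0.00017 × 99 = 0.0168 W/m².
Total ΔF = 4.8033 + 0.2025 + 0.0168 = 5.0226 W/m².
ΔT = λ ΔF = 1.14 × 5.02 = 5.7228 K.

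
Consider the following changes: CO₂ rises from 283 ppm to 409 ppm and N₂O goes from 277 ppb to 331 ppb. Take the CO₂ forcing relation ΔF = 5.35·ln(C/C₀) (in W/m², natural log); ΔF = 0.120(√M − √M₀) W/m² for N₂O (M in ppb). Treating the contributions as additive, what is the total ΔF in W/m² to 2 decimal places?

ΔF = 2.16 W/m²

CO₂: 5.35 × ln(409/283) = 5.35 × ln(1.44523) = 5.35 × 0.36827 = 1.9702 W/m².
N₂O: 0.120 × (√331 − √277) = 0.120 × (18.1934 − 16.6433) = 0.120 × 1.5501 = 0.1860 W/m².
Total ΔF = 1.9702 + 0.1860 = 2.1562 W/m².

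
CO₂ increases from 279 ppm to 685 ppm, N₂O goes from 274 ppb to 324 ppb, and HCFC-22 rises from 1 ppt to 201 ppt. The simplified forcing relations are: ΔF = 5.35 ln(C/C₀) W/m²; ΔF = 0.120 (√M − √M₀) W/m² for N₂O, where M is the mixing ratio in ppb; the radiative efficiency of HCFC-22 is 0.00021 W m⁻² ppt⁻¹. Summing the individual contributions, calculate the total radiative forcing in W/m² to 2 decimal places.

ΔF = 5.02 W/m²

CO₂: 5.35 × ln(685/279) = 5.35 × ln(2.45520) = 5.35 × 0.89821 = 4.8054 W/m².
N₂O: 0.120 × (√324 − √274) = 0.120 × (18.0000 − 16.5529) = 0.120 × 1.4471 = 0.1737 W/m².
HCFC-22: ΔF = 0.00021 × (201 − 1) = 0.00021 × 200 = 0.0420 W/m².
Total ΔF = 4.8054 + 0.1737 + 0.0420 = 5.0211 W/m².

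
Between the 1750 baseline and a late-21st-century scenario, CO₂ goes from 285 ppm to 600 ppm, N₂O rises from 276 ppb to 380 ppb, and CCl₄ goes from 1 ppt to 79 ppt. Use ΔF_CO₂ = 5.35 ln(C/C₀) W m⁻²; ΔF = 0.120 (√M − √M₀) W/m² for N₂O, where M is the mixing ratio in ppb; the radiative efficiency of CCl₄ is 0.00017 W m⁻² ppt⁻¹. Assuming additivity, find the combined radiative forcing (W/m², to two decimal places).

CO₂: 5.35 × ln(600/285) = 5.35 × ln(2.10526) = 5.35 × 0.74444 = 3.9828 W/m².
N₂O: 0.120 × (√380 − √276) = 0.120 × (19.4936 − 16.6132) = 0.120 × 2.8804 = 0.3456 W/m².
CCl₄: ΔF = 0.00017 × (79 − 1) = 0.00017 × 78 = 0.0133 W/m².
Total ΔF = 3.9828 + 0.3456 + 0.0133 = 4.3417 W/m².

ΔF = 4.34 W/m²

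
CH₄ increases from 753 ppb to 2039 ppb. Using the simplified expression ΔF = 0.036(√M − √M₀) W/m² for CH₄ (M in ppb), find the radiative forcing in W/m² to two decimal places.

ΔF = 0.64 W/m²

CH₄: 0.036 × (√2039 − √753) = 0.036 × (45.1553 − 27.4408) = 0.036 × 17.7145 = 0.6377 W/m².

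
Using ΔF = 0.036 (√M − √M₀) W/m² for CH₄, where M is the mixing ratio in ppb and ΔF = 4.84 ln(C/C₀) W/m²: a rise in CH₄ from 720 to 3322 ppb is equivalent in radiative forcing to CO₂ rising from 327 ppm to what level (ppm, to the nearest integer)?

CH₄ forcing: 0.036 × (√3322 − √720) = 0.036 × (57.6368 − 26.8328) = 0.036 × 30.8040 = 1.10894 W/m².
Set 4.84 ln(C/327) = 1.10894: ln(C/327) = 1.10894/4.84 = 0.22912, so C = 327 × e^0.22912 = 327 × 1.25749 = 411.20 ppm.

C ≈ 411 ppm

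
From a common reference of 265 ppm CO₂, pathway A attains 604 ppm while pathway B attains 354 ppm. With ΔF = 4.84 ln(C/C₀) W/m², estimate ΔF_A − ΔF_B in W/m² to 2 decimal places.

ΔF_A = 4.84 ln(604/265) = 4.84 × 0.82384 = 3.9874 W/m².
ΔF_B = 4.84 ln(354/265) = 4.84 × 0.28957 = 1.4015 W/m².
Difference: 3.9874 − 1.4015 = 2.5859 W/m².

ΔF_A − ΔF_B = 2.59 W/m²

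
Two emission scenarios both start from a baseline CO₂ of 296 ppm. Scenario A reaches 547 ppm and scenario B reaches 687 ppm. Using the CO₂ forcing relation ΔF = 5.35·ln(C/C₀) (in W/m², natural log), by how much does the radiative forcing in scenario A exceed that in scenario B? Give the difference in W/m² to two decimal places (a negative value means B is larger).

ΔF_A − ΔF_B = -1.22 W/m²

ΔF_A = 5.35 ln(547/296) = 5.35 × 0.61409 = 3.2854 W/m².
ΔF_B = 5.35 ln(687/296) = 5.35 × 0.84197 = 4.5045 W/m².
Difference: 3.2854 − 4.5045 = -1.2191 W/m².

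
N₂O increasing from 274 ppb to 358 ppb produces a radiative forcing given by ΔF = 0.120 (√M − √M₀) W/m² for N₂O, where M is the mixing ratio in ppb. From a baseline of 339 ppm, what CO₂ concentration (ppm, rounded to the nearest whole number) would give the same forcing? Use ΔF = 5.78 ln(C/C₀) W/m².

N₂O forcing: 0.120 × (√358 − √274) = 0.120 × (18.9209 − 16.5529) = 0.120 × 2.3680 = 0.28416 W/m².
Set 5.78 ln(C/339) = 0.28416: ln(C/339) = 0.28416/5.78 = 0.04916, so C = 339 × e^0.04916 = 339 × 1.05039 = 356.08 ppm.

C ≈ 356 ppm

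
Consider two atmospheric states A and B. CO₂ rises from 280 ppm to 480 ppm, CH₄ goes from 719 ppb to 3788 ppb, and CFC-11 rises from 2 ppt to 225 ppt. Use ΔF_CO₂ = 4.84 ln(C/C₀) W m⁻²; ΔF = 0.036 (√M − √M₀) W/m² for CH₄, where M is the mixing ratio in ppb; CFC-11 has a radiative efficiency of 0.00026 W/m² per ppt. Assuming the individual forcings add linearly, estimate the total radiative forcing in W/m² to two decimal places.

CO₂: 4.84 × ln(480/280) = 4.84 × ln(1.71429) = 4.84 × 0.53900 = 2.6088 W/m².
CH₄: 0.036 × (√3788 − √719) = 0.036 × (61.5467 − 26.8142) = 0.036 × 34.7325 = 1.2504 W/m².
CFC-11: ΔF = 0.00026 × (225 − 2) = 0.00026 × 223 = 0.0580 W/m².
Total ΔF = 2.6088 + 1.2504 + 0.0580 = 3.9172 W/m².

ΔF = 3.92 W/m²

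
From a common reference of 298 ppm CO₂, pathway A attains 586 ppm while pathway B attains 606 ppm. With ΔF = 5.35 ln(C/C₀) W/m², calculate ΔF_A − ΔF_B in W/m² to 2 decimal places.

ΔF_A = 5.35 ln(586/298) = 5.35 × 0.67623 = 3.6178 W/m².
ΔF_B = 5.35 ln(606/298) = 5.35 × 0.70979 = 3.7974 W/m².
Difference: 3.6178 − 3.7974 = -0.1796 W/m².

ΔF_A − ΔF_B = -0.18 W/m²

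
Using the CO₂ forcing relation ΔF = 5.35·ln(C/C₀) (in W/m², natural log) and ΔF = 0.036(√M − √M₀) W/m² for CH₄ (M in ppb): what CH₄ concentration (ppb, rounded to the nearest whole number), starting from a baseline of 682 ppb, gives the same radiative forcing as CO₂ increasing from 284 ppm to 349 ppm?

CO₂ forcing: 5.35 × ln(349/284) = 5.35 × 0.206098 = 1.10262 W/m².
Set 0.036(√M − √682) = 1.10262: √M = 1.10262/0.036 + √682 = 30.6283 + 26.1151 = 56.7434.
M = (56.7434)² = 3219.81 ppb.

M ≈ 3220 ppb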